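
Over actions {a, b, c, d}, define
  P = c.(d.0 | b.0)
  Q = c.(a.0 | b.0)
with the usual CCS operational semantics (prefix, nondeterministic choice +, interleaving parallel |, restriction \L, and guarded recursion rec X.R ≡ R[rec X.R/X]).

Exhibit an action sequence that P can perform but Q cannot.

cd

LTS(P): 5 reachable states
  p0 = c.(d.0 | b.0) :: ··c··> p1
  p1 = d.0 | b.0 :: ··b··> p2, ··d··> p3
  p2 = d.0 | 0 :: ··d··> p4
  p3 = 0 | b.0 :: ··b··> p4
  p4 = 0 | 0 :: ∅
LTS(Q): 5 reachable states
  q0 = c.(a.0 | b.0) :: ··c··> q1
  q1 = a.0 | b.0 :: ··a··> q2, ··b··> q3
  q2 = 0 | b.0 :: ··b··> q4
  q3 = a.0 | 0 :: ··a··> q4
  q4 = 0 | 0 :: ∅
Executing cd from P (initial set {p0}):
  step 1 (c): {p1}
  step 2 (d): {p3}
  — P admits the full trace.
Executing cd from Q (initial set {q0}):
  step 1 (c): {q1}
  step 2 (d): no successor for Q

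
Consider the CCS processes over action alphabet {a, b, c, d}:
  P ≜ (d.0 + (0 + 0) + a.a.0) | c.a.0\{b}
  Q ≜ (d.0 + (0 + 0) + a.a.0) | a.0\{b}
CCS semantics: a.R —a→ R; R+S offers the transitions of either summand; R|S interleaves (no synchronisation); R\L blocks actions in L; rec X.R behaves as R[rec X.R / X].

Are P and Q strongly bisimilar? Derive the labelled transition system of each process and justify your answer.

NO

LTS(P): 9 reachable states
  u0 = (d.0 + (0 + 0) + a.a.0) | c.a.0\{b} → -a-> u1, -c-> u2, -d-> u3
  u1 = a.0 | c.a.0\{b} → -a-> u3, -c-> u4
  u2 = (d.0 + (0 + 0) + a.a.0) | a.0\{b} → -a-> u4, -a-> u5, -d-> u6
  u3 = 0 | c.a.0\{b} → -c-> u6
  u4 = a.0 | a.0\{b} → -a-> u6, -a-> u7
  u5 = (d.0 + (0 + 0) + a.a.0) | 0\{b} → -a-> u7, -d-> u8
  u6 = 0 | a.0\{b} → -a-> u8
  u7 = a.0 | 0\{b} → -a-> u8
  u8 = 0 | 0\{b} → (no moves)
LTS(Q): 6 reachable states
  v0 = (d.0 + (0 + 0) + a.a.0) | a.0\{b} → -a-> v1, -a-> v2, -d-> v3
  v1 = (d.0 + (0 + 0) + a.a.0) | 0\{b} → -a-> v4, -d-> v5
  v2 = a.0 | a.0\{b} → -a-> v3, -a-> v4
  v3 = 0 | a.0\{b} → -a-> v5
  v4 = a.0 | 0\{b} → -a-> v5
  v5 = 0 | 0\{b} → (no moves)
Bisimilarity quotient blocks:
  B0 = {u0}
  B1 = {u3}
  B2 = {u6, u7, v3, v4}
  B3 = {u8, v5}
  B4 = {u1}
  B5 = {u4, v2}
  B6 = {u2, v0}
  B7 = {u5, v1}
u0 ∈ B0, v0 ∈ B6 → different blocks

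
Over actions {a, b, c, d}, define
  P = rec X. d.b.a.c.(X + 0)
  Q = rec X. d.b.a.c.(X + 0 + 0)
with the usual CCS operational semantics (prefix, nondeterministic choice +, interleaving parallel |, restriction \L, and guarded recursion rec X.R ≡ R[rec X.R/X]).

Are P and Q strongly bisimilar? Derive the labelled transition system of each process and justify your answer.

P's transition system — 5 states:
  u0 = rec X. d.b.a.c.(X + 0) ⊢ ··d··> u1
  u1 = b.a.c.((rec X. d.b.a.c.(X + 0)) + 0) ⊢ ··b··> u2
  u2 = a.c.((rec X. d.b.a.c.(X + 0)) + 0) ⊢ ··a··> u3
  u3 = c.((rec X. d.b.a.c.(X + 0)) + 0) ⊢ ··c··> u4
  u4 = (rec X. d.b.a.c.(X + 0)) + 0 ⊢ ··d··> u1
Q's transition system — 5 states:
  v0 = rec X. d.b.a.c.(X + 0 + 0) ⊢ ··d··> v1
  v1 = b.a.c.((rec X. d.b.a.c.(X + 0 + 0)) + 0 + 0) ⊢ ··b··> v2
  v2 = a.c.((rec X. d.b.a.c.(X + 0 + 0)) + 0 + 0) ⊢ ··a··> v3
  v3 = c.((rec X. d.b.a.c.(X + 0 + 0)) + 0 + 0) ⊢ ··c··> v4
  v4 = (rec X. d.b.a.c.(X + 0 + 0)) + 0 + 0 ⊢ ··d··> v1
Bisimilarity quotient blocks:
  B0 = {u0, u4, v0, v4}
  B1 = {u1, v1}
  B2 = {u2, v2}
  B3 = {u3, v3}
u0 ∈ B0, v0 ∈ B0 → same block

YES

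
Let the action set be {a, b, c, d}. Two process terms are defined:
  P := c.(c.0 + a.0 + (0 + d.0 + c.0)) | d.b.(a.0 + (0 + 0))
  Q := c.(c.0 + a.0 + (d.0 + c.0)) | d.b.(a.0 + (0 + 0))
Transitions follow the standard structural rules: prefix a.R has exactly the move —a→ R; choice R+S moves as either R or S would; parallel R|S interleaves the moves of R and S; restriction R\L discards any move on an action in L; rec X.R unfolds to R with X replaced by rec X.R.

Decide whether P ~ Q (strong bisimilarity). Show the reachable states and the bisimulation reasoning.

P's transition system — 12 states:
  m0 = c.(c.0 + a.0 + (0 + d.0 + c.0)) | d.b.(a.0 + (0 + 0)) has moves -c-> m1, -d-> m2
  m1 = (c.0 + a.0 + (0 + d.0 + c.0)) | d.b.(a.0 + (0 + 0)) has moves -a-> m3, -c-> m3, -d-> m3, -d-> m4
  m2 = c.(c.0 + a.0 + (0 + d.0 + c.0)) | b.(a.0 + (0 + 0)) has moves -b-> m5, -c-> m4
  m3 = 0 | d.b.(a.0 + (0 + 0)) has moves -d-> m6
  m4 = (c.0 + a.0 + (0 + d.0 + c.0)) | b.(a.0 + (0 + 0)) has moves -a-> m6, -b-> m7, -c-> m6, -d-> m6
  m5 = c.(c.0 + a.0 + (0 + d.0 + c.0)) | (a.0 + (0 + 0)) has moves -a-> m8, -c-> m7
  m6 = 0 | b.(a.0 + (0 + 0)) has moves -b-> m9
  m7 = (c.0 + a.0 + (0 + d.0 + c.0)) | (a.0 + (0 + 0)) has moves -a-> m10, -a-> m9, -c-> m9, -d-> m9
  m8 = c.(c.0 + a.0 + (0 + d.0 + c.0)) | 0 has moves -c-> m10
  m9 = 0 | (a.0 + (0 + 0)) has moves -a-> m11
  m10 = (c.0 + a.0 + (0 + d.0 + c.0)) | 0 has moves -a-> m11, -c-> m11, -d-> m11
  m11 = 0 | 0 has moves ∅
Q's transition system — 12 states:
  n0 = c.(c.0 + a.0 + (d.0 + c.0)) | d.b.(a.0 + (0 + 0)) has moves -c-> n1, -d-> n2
  n1 = (c.0 + a.0 + (d.0 + c.0)) | d.b.(a.0 + (0 + 0)) has moves -a-> n3, -c-> n3, -d-> n3, -d-> n4
  n2 = c.(c.0 + a.0 + (d.0 + c.0)) | b.(a.0 + (0 + 0)) has moves -b-> n5, -c-> n4
  n3 = 0 | d.b.(a.0 + (0 + 0)) has moves -d-> n6
  n4 = (c.0 + a.0 + (d.0 + c.0)) | b.(a.0 + (0 + 0)) has moves -a-> n6, -b-> n7, -c-> n6, -d-> n6
  n5 = c.(c.0 + a.0 + (d.0 + c.0)) | (a.0 + (0 + 0)) has moves -a-> n8, -c-> n7
  n6 = 0 | b.(a.0 + (0 + 0)) has moves -b-> n9
  n7 = (c.0 + a.0 + (d.0 + c.0)) | (a.0 + (0 + 0)) has moves -a-> n10, -a-> n9, -c-> n9, -d-> n9
  n8 = c.(c.0 + a.0 + (d.0 + c.0)) | 0 has moves -c-> n10
  n9 = 0 | (a.0 + (0 + 0)) has moves -a-> n11
  n10 = (c.0 + a.0 + (d.0 + c.0)) | 0 has moves -a-> n11, -c-> n11, -d-> n11
  n11 = 0 | 0 has moves ∅
Bisimilarity quotient blocks:
  B0 = {m0, n0}
  B1 = {m1, n1}
  B2 = {m3, n3}
  B3 = {m6, n6}
  B4 = {m9, n9}
  B5 = {m11, n11}
  B6 = {m4, n4}
  B7 = {m7, n7}
  B8 = {m10, n10}
  B9 = {m2, n2}
  B10 = {m5, n5}
  B11 = {m8, n8}
m0 ∈ B0, n0 ∈ B0 → same block

YES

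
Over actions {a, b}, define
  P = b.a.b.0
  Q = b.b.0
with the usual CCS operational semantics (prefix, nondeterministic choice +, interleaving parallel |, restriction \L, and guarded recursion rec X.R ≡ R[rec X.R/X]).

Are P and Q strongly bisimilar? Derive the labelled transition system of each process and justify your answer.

not bisimilar

P's transition system — 4 states:
  s0 = b.a.b.0 :: -b-> s1
  s1 = a.b.0 :: -a-> s2
  s2 = b.0 :: -b-> s3
  s3 = 0 :: (no moves)
Q's transition system — 3 states:
  t0 = b.b.0 :: -b-> t1
  t1 = b.0 :: -b-> t2
  t2 = 0 :: (no moves)
Bisimilarity quotient blocks:
  B0 = {s0}
  B1 = {s1}
  B2 = {s2, t1}
  B3 = {s3, t2}
  B4 = {t0}
s0 ∈ B0, t0 ∈ B4 → different blocks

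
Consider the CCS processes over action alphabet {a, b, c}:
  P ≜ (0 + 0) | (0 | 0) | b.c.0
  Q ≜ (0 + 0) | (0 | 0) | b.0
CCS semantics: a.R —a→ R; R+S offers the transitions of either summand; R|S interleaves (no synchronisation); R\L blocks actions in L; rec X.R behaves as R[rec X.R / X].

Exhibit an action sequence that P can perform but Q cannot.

Reachable graph of P (3 states):
  s0 = (0 + 0) | (0 | 0) | b.c.0 has moves =b=> s1
  s1 = (0 + 0) | (0 | 0) | c.0 has moves =c=> s2
  s2 = (0 + 0) | (0 | 0) | 0 has moves ·
Reachable graph of Q (2 states):
  t0 = (0 + 0) | (0 | 0) | b.0 has moves =b=> t1
  t1 = (0 + 0) | (0 | 0) | 0 has moves ·
Trace ⟨bc⟩ through P, begin at {s0}:
  after b @ step 1: {s1}
  after c @ step 2: {s2}
  — P admits the full trace.
Trace ⟨bc⟩ through Q, begin at {t0}:
  after b @ step 1: {t1}
  after c @ step 2: no successor for Q

bc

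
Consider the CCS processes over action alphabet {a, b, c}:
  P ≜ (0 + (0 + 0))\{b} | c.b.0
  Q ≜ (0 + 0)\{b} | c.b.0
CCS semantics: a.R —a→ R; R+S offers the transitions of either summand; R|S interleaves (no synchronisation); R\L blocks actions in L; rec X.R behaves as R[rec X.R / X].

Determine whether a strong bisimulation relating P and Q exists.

Reachable graph of P (3 states):
  m0 = (0 + (0 + 0))\{b} | c.b.0 has moves ··c··> m1
  m1 = (0 + (0 + 0))\{b} | b.0 has moves ··b··> m2
  m2 = (0 + (0 + 0))\{b} | 0 has moves ∅
Reachable graph of Q (3 states):
  n0 = (0 + 0)\{b} | c.b.0 has moves ··c··> n1
  n1 = (0 + 0)\{b} | b.0 has moves ··b··> n2
  n2 = (0 + 0)\{b} | 0 has moves ∅
Partition-refinement fixed point:
  B0 = {m0, n0}
  B1 = {m1, n1}
  B2 = {m2, n2}
m0 ∈ B0, n0 ∈ B0 → same block

bisimilar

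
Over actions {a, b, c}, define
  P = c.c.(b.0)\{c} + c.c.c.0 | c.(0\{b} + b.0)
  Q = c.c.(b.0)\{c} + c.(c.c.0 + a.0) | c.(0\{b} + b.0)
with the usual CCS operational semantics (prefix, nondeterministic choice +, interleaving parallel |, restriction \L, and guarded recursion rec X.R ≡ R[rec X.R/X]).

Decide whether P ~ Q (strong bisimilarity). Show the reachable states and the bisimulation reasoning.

Reachable graph of P (15 states):
  s0 = c.c.(b.0)\{c} + c.c.c.0 | c.(0\{b} + b.0) has moves -c-> s1, -c-> s2, -c-> s3
  s1 = c.(b.0)\{c} has moves -c-> s4
  s2 = c.c.0 | c.(0\{b} + b.0) has moves -c-> s5, -c-> s6
  s3 = c.c.c.0 | (0\{b} + b.0) has moves -b-> s7, -c-> s6
  s4 = (b.0)\{c} has moves -b-> s8
  s5 = c.0 | c.(0\{b} + b.0) has moves -c-> s10, -c-> s9
  s6 = c.c.0 | (0\{b} + b.0) has moves -b-> s11, -c-> s10
  s7 = c.c.c.0 | 0 has moves -c-> s11
  s8 = 0\{c} has moves stopped
  s9 = 0 | c.(0\{b} + b.0) has moves -c-> s12
  s10 = c.0 | (0\{b} + b.0) has moves -b-> s13, -c-> s12
  s11 = c.c.0 | 0 has moves -c-> s13
  s12 = 0 | (0\{b} + b.0) has moves -b-> s14
  s13 = c.0 | 0 has moves -c-> s14
  s14 = 0 | 0 has moves stopped
Reachable graph of Q (15 states):
  t0 = c.c.(b.0)\{c} + c.(c.c.0 + a.0) | c.(0\{b} + b.0) has moves -c-> t1, -c-> t2, -c-> t3
  t1 = (c.c.0 + a.0) | c.(0\{b} + b.0) has moves -a-> t4, -c-> t5, -c-> t6
  t2 = c.(b.0)\{c} has moves -c-> t7
  t3 = c.(c.c.0 + a.0) | (0\{b} + b.0) has moves -b-> t8, -c-> t5
  t4 = 0 | c.(0\{b} + b.0) has moves -c-> t9
  t5 = (c.c.0 + a.0) | (0\{b} + b.0) has moves -a-> t9, -b-> t10, -c-> t11
  t6 = c.0 | c.(0\{b} + b.0) has moves -c-> t11, -c-> t4
  t7 = (b.0)\{c} has moves -b-> t12
  t8 = c.(c.c.0 + a.0) | 0 has moves -c-> t10
  t9 = 0 | (0\{b} + b.0) has moves -b-> t13
  t10 = (c.c.0 + a.0) | 0 has moves -a-> t13, -c-> t14
  t11 = c.0 | (0\{b} + b.0) has moves -b-> t14, -c-> t9
  t12 = 0\{c} has moves stopped
  t13 = 0 | 0 has moves stopped
  t14 = c.0 | 0 has moves -c-> t13
Partition-refinement fixed point:
  B0 = {s0}
  B1 = {s3}
  B2 = {s7}
  B3 = {s11}
  B4 = {s13, t14}
  B5 = {s14, s8, t12, t13}
  B6 = {s6}
  B7 = {s10, t11}
  B8 = {s12, s4, t7, t9}
  B9 = {s1, s9, t2, t4}
  B10 = {s2}
  B11 = {s5, t6}
  B12 = {t0}
  B13 = {t3}
  B14 = {t5}
  B15 = {t10}
  B16 = {t8}
  B17 = {t1}
s0 ∈ B0, t0 ∈ B12 → different blocks

NO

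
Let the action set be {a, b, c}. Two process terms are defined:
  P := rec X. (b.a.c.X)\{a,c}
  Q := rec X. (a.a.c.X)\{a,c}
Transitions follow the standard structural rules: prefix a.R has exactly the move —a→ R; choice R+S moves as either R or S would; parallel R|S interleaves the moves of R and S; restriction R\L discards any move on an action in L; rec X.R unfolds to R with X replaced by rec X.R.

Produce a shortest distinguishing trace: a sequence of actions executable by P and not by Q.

b

P's transition system — 2 states:
  s0 = rec X. (b.a.c.X)\{a,c} ⊢ --b--▸ s1
  s1 = (a.c.(rec X. (b.a.c.X)\{a,c}))\{a,c} ⊢ ·
Q's transition system — 1 states:
  t0 = rec X. (a.a.c.X)\{a,c} ⊢ ·
Run σ = ⟨b⟩ on P: start {s0}
  step 1 (b): {s1}
  ✓ P
Run σ = ⟨b⟩ on Q: start {t0}
  step 1 (b): ∅ (Q stuck)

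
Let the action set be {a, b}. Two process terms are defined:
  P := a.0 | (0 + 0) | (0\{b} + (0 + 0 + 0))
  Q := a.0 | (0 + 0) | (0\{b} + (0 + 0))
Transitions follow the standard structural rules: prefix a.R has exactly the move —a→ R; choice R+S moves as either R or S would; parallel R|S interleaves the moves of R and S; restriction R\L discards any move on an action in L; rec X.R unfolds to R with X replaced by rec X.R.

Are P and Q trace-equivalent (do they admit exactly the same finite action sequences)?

Reachable graph of P (2 states):
  u0 = a.0 | (0 + 0) | (0\{b} + (0 + 0 + 0)) has moves -a-> u1
  u1 = 0 | (0 + 0) | (0\{b} + (0 + 0 + 0)) has moves deadlocked
Reachable graph of Q (2 states):
  v0 = a.0 | (0 + 0) | (0\{b} + (0 + 0)) has moves -a-> v1
  v1 = 0 | (0 + 0) | (0\{b} + (0 + 0)) has moves deadlocked
Partition-refinement fixed point:
  B0 = {u0, v0}
  B1 = {u1, v1}
u0 ∈ B0, v0 ∈ B0 → same block
Bisimilar ⇒ trace-equivalent.

trace-equivalent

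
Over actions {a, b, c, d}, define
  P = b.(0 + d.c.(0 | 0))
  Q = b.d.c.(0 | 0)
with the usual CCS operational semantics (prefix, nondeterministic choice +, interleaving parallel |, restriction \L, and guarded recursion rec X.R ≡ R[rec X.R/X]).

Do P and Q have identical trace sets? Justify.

Reachable graph of P (4 states):
  p0 = b.(0 + d.c.(0 | 0)) | =b=> p1
  p1 = 0 + d.c.(0 | 0) | =d=> p2
  p2 = c.(0 | 0) | =c=> p3
  p3 = 0 | 0 | (no moves)
Reachable graph of Q (4 states):
  q0 = b.d.c.(0 | 0) | =b=> q1
  q1 = d.c.(0 | 0) | =d=> q2
  q2 = c.(0 | 0) | =c=> q3
  q3 = 0 | 0 | (no moves)
Bisimilarity quotient blocks:
  B0 = {p0, q0}
  B1 = {p1, q1}
  B2 = {p2, q2}
  B3 = {p3, q3}
p0 ∈ B0, q0 ∈ B0 → same block
Bisimilar ⇒ trace-equivalent.

trace-equivalent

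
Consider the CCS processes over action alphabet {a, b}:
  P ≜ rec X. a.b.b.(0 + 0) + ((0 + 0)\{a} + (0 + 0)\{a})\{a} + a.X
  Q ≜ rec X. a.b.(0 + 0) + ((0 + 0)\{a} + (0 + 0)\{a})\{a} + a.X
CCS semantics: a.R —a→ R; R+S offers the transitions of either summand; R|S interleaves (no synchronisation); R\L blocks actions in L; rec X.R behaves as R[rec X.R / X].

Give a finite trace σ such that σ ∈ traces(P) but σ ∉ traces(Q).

abb

Reachable graph of P (4 states):
  u0 = rec X. a.b.b.(0 + 0) + ((0 + 0)\{a} + (0 + 0)\{a})\{a} + a.X :: --a--▸ u0, --a--▸ u1
  u1 = b.b.(0 + 0) :: --b--▸ u2
  u2 = b.(0 + 0) :: --b--▸ u3
  u3 = 0 + 0 :: deadlocked
Reachable graph of Q (3 states):
  v0 = rec X. a.b.(0 + 0) + ((0 + 0)\{a} + (0 + 0)\{a})\{a} + a.X :: --a--▸ v0, --a--▸ v1
  v1 = b.(0 + 0) :: --b--▸ v2
  v2 = 0 + 0 :: deadlocked
Trace ⟨abb⟩ through P, begin at {u0}:
  [1] a ⇒ {u0, u1}
  [2] b ⇒ {u2}
  [3] b ⇒ {u3}
  — P admits the full trace.
Trace ⟨abb⟩ through Q, begin at {v0}:
  [1] a ⇒ {v0, v1}
  [2] b ⇒ {v2}
  [3] b ⇒ no successor for Q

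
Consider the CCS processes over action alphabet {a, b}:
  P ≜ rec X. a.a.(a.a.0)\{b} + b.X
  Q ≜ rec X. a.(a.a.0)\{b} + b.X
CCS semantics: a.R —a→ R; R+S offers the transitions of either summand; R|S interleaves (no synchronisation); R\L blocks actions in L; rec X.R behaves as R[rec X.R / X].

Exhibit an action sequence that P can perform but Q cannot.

LTS(P): 5 reachable states
  m0 = rec X. a.a.(a.a.0)\{b} + b.X → ··a··> m1, ··b··> m0
  m1 = a.(a.a.0)\{b} → ··a··> m2
  m2 = (a.a.0)\{b} → ··a··> m3
  m3 = (a.0)\{b} → ··a··> m4
  m4 = 0\{b} → stopped
LTS(Q): 4 reachable states
  n0 = rec X. a.(a.a.0)\{b} + b.X → ··a··> n1, ··b··> n0
  n1 = (a.a.0)\{b} → ··a··> n2
  n2 = (a.0)\{b} → ··a··> n3
  n3 = 0\{b} → stopped
Run σ = ⟨aaaa⟩ on P: start {m0}
  after a @ step 1: {m1}
  after a @ step 2: {m2}
  after a @ step 3: {m3}
  after a @ step 4: {m4}
  P completes σ.
Run σ = ⟨aaaa⟩ on Q: start {n0}
  after a @ step 1: {n1}
  after a @ step 2: {n2}
  after a @ step 3: {n3}
  after a @ step 4: no successor for Q

aaaa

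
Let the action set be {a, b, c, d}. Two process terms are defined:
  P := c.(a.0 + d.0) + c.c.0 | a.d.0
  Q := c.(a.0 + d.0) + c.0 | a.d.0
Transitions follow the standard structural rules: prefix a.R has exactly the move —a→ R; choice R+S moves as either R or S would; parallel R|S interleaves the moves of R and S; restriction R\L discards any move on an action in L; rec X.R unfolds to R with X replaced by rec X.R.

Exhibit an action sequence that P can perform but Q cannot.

cc

Reachable graph of P (11 states):
  p0 = c.(a.0 + d.0) + c.c.0 | a.d.0 ⊢ ··a··> p1, ··c··> p2, ··c··> p3
  p1 = c.c.0 | d.0 ⊢ ··c··> p4, ··d··> p5
  p2 = a.0 + d.0 ⊢ ··a··> p6, ··d··> p6
  p3 = c.0 | a.d.0 ⊢ ··a··> p4, ··c··> p7
  p4 = c.0 | d.0 ⊢ ··c··> p8, ··d··> p9
  p5 = c.c.0 | 0 ⊢ ··c··> p9
  p6 = 0 ⊢ ∅
  p7 = 0 | a.d.0 ⊢ ··a··> p8
  p8 = 0 | d.0 ⊢ ··d··> p10
  p9 = c.0 | 0 ⊢ ··c··> p10
  p10 = 0 | 0 ⊢ ∅
Reachable graph of Q (8 states):
  q0 = c.(a.0 + d.0) + c.0 | a.d.0 ⊢ ··a··> q1, ··c··> q2, ··c··> q3
  q1 = c.0 | d.0 ⊢ ··c··> q4, ··d··> q5
  q2 = 0 | a.d.0 ⊢ ··a··> q4
  q3 = a.0 + d.0 ⊢ ··a··> q6, ··d··> q6
  q4 = 0 | d.0 ⊢ ··d··> q7
  q5 = c.0 | 0 ⊢ ··c··> q7
  q6 = 0 ⊢ ∅
  q7 = 0 | 0 ⊢ ∅
Trace ⟨cc⟩ through P, begin at {p0}:
  after c @ step 1: {p2, p3}
  after c @ step 2: {p7}
  — P admits the full trace.
Trace ⟨cc⟩ through Q, begin at {q0}:
  after c @ step 1: {q2, q3}
  after c @ step 2: ∅  — Q cannot continue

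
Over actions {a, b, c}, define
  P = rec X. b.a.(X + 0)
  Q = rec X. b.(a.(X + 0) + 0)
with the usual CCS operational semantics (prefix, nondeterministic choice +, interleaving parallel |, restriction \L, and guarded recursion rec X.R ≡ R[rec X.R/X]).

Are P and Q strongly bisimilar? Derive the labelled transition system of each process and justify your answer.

YES

LTS(P): 3 reachable states
  u0 = rec X. b.a.(X + 0) has moves -b-> u1
  u1 = a.((rec X. b.a.(X + 0)) + 0) has moves -a-> u2
  u2 = (rec X. b.a.(X + 0)) + 0 has moves -b-> u1
LTS(Q): 3 reachable states
  v0 = rec X. b.(a.(X + 0) + 0) has moves -b-> v1
  v1 = a.((rec X. b.(a.(X + 0) + 0)) + 0) + 0 has moves -a-> v2
  v2 = (rec X. b.(a.(X + 0) + 0)) + 0 has moves -b-> v1
Partition-refinement fixed point:
  B0 = {u0, u2, v0, v2}
  B1 = {u1, v1}
u0 ∈ B0, v0 ∈ B0 → same block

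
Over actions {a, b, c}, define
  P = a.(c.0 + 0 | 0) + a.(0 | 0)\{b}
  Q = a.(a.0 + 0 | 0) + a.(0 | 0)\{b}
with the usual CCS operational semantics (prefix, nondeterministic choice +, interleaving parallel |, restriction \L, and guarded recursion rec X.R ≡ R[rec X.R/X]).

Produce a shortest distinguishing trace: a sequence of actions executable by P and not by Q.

ac

LTS(P): 4 reachable states
  p0 = a.(c.0 + 0 | 0) + a.(0 | 0)\{b} ⊢ --a--▸ p1, --a--▸ p2
  p1 = (0 | 0)\{b} ⊢ ∅
  p2 = c.0 + 0 | 0 ⊢ --c--▸ p3
  p3 = 0 ⊢ ∅
LTS(Q): 4 reachable states
  q0 = a.(a.0 + 0 | 0) + a.(0 | 0)\{b} ⊢ --a--▸ q1, --a--▸ q2
  q1 = (0 | 0)\{b} ⊢ ∅
  q2 = a.0 + 0 | 0 ⊢ --a--▸ q3
  q3 = 0 ⊢ ∅
Run σ = ⟨ac⟩ on P: start {p0}
  after a @ step 1: {p1, p2}
  after c @ step 2: {p3}
  ✓ P
Run σ = ⟨ac⟩ on Q: start {q0}
  after a @ step 1: {q1, q2}
  after c @ step 2: ∅  — Q cannot continue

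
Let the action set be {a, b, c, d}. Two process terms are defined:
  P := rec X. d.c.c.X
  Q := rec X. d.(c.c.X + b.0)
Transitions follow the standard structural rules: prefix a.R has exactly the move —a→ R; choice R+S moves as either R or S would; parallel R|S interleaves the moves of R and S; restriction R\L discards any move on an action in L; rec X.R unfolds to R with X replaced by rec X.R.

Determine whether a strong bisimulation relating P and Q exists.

P ≁ Q

P's transition system — 3 states:
  s0 = rec X. d.c.c.X :: =d=> s1
  s1 = c.c.(rec X. d.c.c.X) :: =c=> s2
  s2 = c.(rec X. d.c.c.X) :: =c=> s0
Q's transition system — 4 states:
  t0 = rec X. d.(c.c.X + b.0) :: =d=> t1
  t1 = c.c.(rec X. d.(c.c.X + b.0)) + b.0 :: =b=> t2, =c=> t3
  t2 = 0 :: deadlocked
  t3 = c.(rec X. d.(c.c.X + b.0)) :: =c=> t0
Partition-refinement fixed point:
  B0 = {s0}
  B1 = {s1}
  B2 = {s2}
  B3 = {t0}
  B4 = {t1}
  B5 = {t3}
  B6 = {t2}
s0 ∈ B0, t0 ∈ B3 → different blocks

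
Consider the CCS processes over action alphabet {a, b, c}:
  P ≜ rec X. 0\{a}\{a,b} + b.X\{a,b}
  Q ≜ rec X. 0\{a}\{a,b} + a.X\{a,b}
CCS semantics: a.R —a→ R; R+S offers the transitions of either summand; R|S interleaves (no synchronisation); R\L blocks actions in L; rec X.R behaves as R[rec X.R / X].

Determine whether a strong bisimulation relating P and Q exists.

not bisimilar

P's transition system — 2 states:
  m0 = rec X. 0\{a}\{a,b} + b.X\{a,b} :: —b→ m1
  m1 = (rec X. 0\{a}\{a,b} + b.X\{a,b})\{a,b} :: stopped
Q's transition system — 2 states:
  n0 = rec X. 0\{a}\{a,b} + a.X\{a,b} :: —a→ n1
  n1 = (rec X. 0\{a}\{a,b} + a.X\{a,b})\{a,b} :: stopped
Coarsest stable partition (strong bisimilarity classes):
  B0 = {m0}
  B1 = {m1, n1}
  B2 = {n0}
m0 ∈ B0, n0 ∈ B2 → different blocks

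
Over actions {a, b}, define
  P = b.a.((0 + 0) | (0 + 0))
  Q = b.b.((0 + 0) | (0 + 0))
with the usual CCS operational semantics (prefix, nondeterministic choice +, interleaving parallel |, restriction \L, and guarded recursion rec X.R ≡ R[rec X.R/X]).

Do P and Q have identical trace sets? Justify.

NO — witness ⟨ba⟩

LTS(P): 3 reachable states
  m0 = b.a.((0 + 0) | (0 + 0)) | --b--▸ m1
  m1 = a.((0 + 0) | (0 + 0)) | --a--▸ m2
  m2 = (0 + 0) | (0 + 0) | ·
LTS(Q): 3 reachable states
  n0 = b.b.((0 + 0) | (0 + 0)) | --b--▸ n1
  n1 = b.((0 + 0) | (0 + 0)) | --b--▸ n2
  n2 = (0 + 0) | (0 + 0) | ·
Trace ⟨ba⟩ through P, begin at {m0}:
  step 1 (b): {m1}
  step 2 (a): {m2}
  P completes σ.
Trace ⟨ba⟩ through Q, begin at {n0}:
  step 1 (b): {n1}
  step 2 (a): ∅ (Q stuck)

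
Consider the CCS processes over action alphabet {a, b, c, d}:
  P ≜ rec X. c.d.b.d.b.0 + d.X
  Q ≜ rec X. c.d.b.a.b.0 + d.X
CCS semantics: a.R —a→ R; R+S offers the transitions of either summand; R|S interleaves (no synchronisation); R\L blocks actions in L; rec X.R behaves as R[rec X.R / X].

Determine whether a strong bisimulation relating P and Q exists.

P's transition system — 6 states:
  s0 = rec X. c.d.b.d.b.0 + d.X → =c=> s1, =d=> s0
  s1 = d.b.d.b.0 → =d=> s2
  s2 = b.d.b.0 → =b=> s3
  s3 = d.b.0 → =d=> s4
  s4 = b.0 → =b=> s5
  s5 = 0 → deadlocked
Q's transition system — 6 states:
  t0 = rec X. c.d.b.a.b.0 + d.X → =c=> t1, =d=> t0
  t1 = d.b.a.b.0 → =d=> t2
  t2 = b.a.b.0 → =b=> t3
  t3 = a.b.0 → =a=> t4
  t4 = b.0 → =b=> t5
  t5 = 0 → deadlocked
Bisimilarity quotient blocks:
  B0 = {s0}
  B1 = {s1}
  B2 = {s2}
  B3 = {s3}
  B4 = {s4, t4}
  B5 = {s5, t5}
  B6 = {t0}
  B7 = {t1}
  B8 = {t2}
  B9 = {t3}
s0 ∈ B0, t0 ∈ B6 → different blocks

NO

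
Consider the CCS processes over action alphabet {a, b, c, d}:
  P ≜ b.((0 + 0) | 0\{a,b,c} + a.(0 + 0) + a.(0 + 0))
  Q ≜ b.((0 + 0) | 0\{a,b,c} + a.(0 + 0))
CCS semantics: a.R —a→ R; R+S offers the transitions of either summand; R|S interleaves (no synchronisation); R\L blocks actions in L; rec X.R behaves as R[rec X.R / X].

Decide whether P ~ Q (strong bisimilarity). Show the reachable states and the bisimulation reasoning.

P's transition system — 3 states:
  m0 = b.((0 + 0) | 0\{a,b,c} + a.(0 + 0) + a.(0 + 0)) → ··b··> m1
  m1 = (0 + 0) | 0\{a,b,c} + a.(0 + 0) + a.(0 + 0) → ··a··> m2
  m2 = 0 + 0 → ∅
Q's transition system — 3 states:
  n0 = b.((0 + 0) | 0\{a,b,c} + a.(0 + 0)) → ··b··> n1
  n1 = (0 + 0) | 0\{a,b,c} + a.(0 + 0) → ··a··> n2
  n2 = 0 + 0 → ∅
Coarsest stable partition (strong bisimilarity classes):
  B0 = {m0, n0}
  B1 = {m1, n1}
  B2 = {m2, n2}
m0 ∈ B0, n0 ∈ B0 → same block

P ~ Q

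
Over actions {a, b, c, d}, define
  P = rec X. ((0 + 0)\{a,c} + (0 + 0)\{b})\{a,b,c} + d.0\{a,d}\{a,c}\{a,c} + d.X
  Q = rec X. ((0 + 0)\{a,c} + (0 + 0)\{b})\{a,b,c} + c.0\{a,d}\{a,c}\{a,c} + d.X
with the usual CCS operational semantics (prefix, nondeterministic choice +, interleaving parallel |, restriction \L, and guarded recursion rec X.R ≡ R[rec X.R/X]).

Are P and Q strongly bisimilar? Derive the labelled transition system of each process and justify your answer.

P ≁ Q

LTS(P): 2 reachable states
  m0 = rec X. ((0 + 0)\{a,c} + (0 + 0)\{b})\{a,b,c} + d.0\{a,d}\{a,c}\{a,c} + d.X has moves --d--▸ m0, --d--▸ m1
  m1 = 0\{a,d}\{a,c}\{a,c} has moves ∅
LTS(Q): 2 reachable states
  n0 = rec X. ((0 + 0)\{a,c} + (0 + 0)\{b})\{a,b,c} + c.0\{a,d}\{a,c}\{a,c} + d.X has moves --c--▸ n1, --d--▸ n0
  n1 = 0\{a,d}\{a,c}\{a,c} has moves ∅
Coarsest stable partition (strong bisimilarity classes):
  B0 = {m0}
  B1 = {m1, n1}
  B2 = {n0}
m0 ∈ B0, n0 ∈ B2 → different blocks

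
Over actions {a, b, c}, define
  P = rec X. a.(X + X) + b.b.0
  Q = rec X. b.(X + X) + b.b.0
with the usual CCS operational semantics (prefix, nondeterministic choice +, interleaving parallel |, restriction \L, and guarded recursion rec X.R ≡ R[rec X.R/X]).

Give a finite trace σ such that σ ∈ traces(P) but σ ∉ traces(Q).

LTS(P): 4 reachable states
  p0 = rec X. a.(X + X) + b.b.0 → —a→ p1, —b→ p2
  p1 = (rec X. a.(X + X) + b.b.0) + (rec X. a.(X + X) + b.b.0) → —a→ p1, —b→ p2
  p2 = b.0 → —b→ p3
  p3 = 0 → (no moves)
LTS(Q): 4 reachable states
  q0 = rec X. b.(X + X) + b.b.0 → —b→ q1, —b→ q2
  q1 = (rec X. b.(X + X) + b.b.0) + (rec X. b.(X + X) + b.b.0) → —b→ q1, —b→ q2
  q2 = b.0 → —b→ q3
  q3 = 0 → (no moves)
Executing a from P (initial set {p0}):
  after a @ step 1: {p1}
  — P admits the full trace.
Executing a from Q (initial set {q0}):
  after a @ step 1: ∅  — Q cannot continue

a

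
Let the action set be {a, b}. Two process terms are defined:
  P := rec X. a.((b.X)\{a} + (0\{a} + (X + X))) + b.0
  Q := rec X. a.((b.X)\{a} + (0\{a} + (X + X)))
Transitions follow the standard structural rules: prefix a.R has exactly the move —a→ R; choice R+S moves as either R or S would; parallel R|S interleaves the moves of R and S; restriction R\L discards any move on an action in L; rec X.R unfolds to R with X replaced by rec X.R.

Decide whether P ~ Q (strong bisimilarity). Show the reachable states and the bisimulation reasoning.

not bisimilar

P's transition system — 5 states:
  s0 = rec X. a.((b.X)\{a} + (0\{a} + (X + X))) + b.0 has moves --a--▸ s1, --b--▸ s2
  s1 = (b.(rec X. a.((b.X)\{a} + (0\{a} + (X + X))) + b.0))\{a} + (0\{a} + ((rec X. a.((b.X)\{a} + (0\{a} + (X + X))) + b.0) + (rec X. a.((b.X)\{a} + (0\{a} + (X + X))) + b.0))) has moves --a--▸ s1, --b--▸ s2, --b--▸ s3
  s2 = 0 has moves deadlocked
  s3 = (rec X. a.((b.X)\{a} + (0\{a} + (X + X))) + b.0)\{a} has moves --b--▸ s4
  s4 = 0\{a} has moves deadlocked
Q's transition system — 3 states:
  t0 = rec X. a.((b.X)\{a} + (0\{a} + (X + X))) has moves --a--▸ t1
  t1 = (b.(rec X. a.((b.X)\{a} + (0\{a} + (X + X)))))\{a} + (0\{a} + ((rec X. a.((b.X)\{a} + (0\{a} + (X + X)))) + (rec X. a.((b.X)\{a} + (0\{a} + (X + X)))))) has moves --a--▸ t1, --b--▸ t2
  t2 = (rec X. a.((b.X)\{a} + (0\{a} + (X + X))))\{a} has moves deadlocked
Coarsest stable partition (strong bisimilarity classes):
  B0 = {s0}
  B1 = {s1}
  B2 = {s3}
  B3 = {s2, s4, t2}
  B4 = {t0}
  B5 = {t1}
s0 ∈ B0, t0 ∈ B4 → different blocks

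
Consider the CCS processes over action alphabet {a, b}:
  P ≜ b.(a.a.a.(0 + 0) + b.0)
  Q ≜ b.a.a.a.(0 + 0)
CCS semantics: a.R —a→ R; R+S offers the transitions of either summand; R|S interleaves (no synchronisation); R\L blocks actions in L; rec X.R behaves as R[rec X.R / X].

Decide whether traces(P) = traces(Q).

traces(P) ≠ traces(Q) — witness ⟨bb⟩

Reachable graph of P (6 states):
  u0 = b.(a.a.a.(0 + 0) + b.0) | =b=> u1
  u1 = a.a.a.(0 + 0) + b.0 | =a=> u2, =b=> u3
  u2 = a.a.(0 + 0) | =a=> u4
  u3 = 0 | ∅
  u4 = a.(0 + 0) | =a=> u5
  u5 = 0 + 0 | ∅
Reachable graph of Q (5 states):
  v0 = b.a.a.a.(0 + 0) | =b=> v1
  v1 = a.a.a.(0 + 0) | =a=> v2
  v2 = a.a.(0 + 0) | =a=> v3
  v3 = a.(0 + 0) | =a=> v4
  v4 = 0 + 0 | ∅
Run σ = ⟨bb⟩ on P: start {u0}
  after b @ step 1: {u1}
  after b @ step 2: {u3}
  ✓ P
Run σ = ⟨bb⟩ on Q: start {v0}
  after b @ step 1: {v1}
  after b @ step 2: ∅  — Q cannot continue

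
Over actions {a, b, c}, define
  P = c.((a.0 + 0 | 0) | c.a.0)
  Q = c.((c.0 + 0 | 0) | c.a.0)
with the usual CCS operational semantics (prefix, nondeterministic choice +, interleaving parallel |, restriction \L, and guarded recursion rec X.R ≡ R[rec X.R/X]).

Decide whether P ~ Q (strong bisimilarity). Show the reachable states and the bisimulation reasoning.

not bisimilar

LTS(P): 7 reachable states
  s0 = c.((a.0 + 0 | 0) | c.a.0) :: -c-> s1
  s1 = (a.0 + 0 | 0) | c.a.0 :: -a-> s2, -c-> s3
  s2 = 0 | c.a.0 :: -c-> s4
  s3 = (a.0 + 0 | 0) | a.0 :: -a-> s4, -a-> s5
  s4 = 0 | a.0 :: -a-> s6
  s5 = (a.0 + 0 | 0) | 0 :: -a-> s6
  s6 = 0 | 0 :: ∅
LTS(Q): 7 reachable states
  t0 = c.((c.0 + 0 | 0) | c.a.0) :: -c-> t1
  t1 = (c.0 + 0 | 0) | c.a.0 :: -c-> t2, -c-> t3
  t2 = (c.0 + 0 | 0) | a.0 :: -a-> t4, -c-> t5
  t3 = 0 | c.a.0 :: -c-> t5
  t4 = (c.0 + 0 | 0) | 0 :: -c-> t6
  t5 = 0 | a.0 :: -a-> t6
  t6 = 0 | 0 :: ∅
Partition-refinement fixed point:
  B0 = {s0}
  B1 = {s1}
  B2 = {s2, t3}
  B3 = {s4, s5, t5}
  B4 = {s6, t6}
  B5 = {s3}
  B6 = {t0}
  B7 = {t1}
  B8 = {t2}
  B9 = {t4}
s0 ∈ B0, t0 ∈ B6 → different blocks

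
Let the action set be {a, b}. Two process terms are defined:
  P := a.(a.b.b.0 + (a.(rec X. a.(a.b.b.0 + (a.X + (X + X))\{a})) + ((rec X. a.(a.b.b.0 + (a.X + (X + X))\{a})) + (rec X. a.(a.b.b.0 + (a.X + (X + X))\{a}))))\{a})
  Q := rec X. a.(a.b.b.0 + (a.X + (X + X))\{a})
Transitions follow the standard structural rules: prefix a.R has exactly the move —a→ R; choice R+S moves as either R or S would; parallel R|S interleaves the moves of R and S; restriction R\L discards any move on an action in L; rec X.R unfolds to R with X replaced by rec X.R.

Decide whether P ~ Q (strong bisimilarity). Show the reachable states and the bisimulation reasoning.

bisimilar

Reachable graph of P (5 states):
  p0 = a.(a.b.b.0 + (a.(rec X. a.(a.b.b.0 + (a.X + (X + X))\{a})) + ((rec X. a.(a.b.b.0 + (a.X + (X + X))\{a})) + (rec X. a.(a.b.b.0 + (a.X + (X + X))\{a}))))\{a}) ⊢ —a→ p1
  p1 = a.b.b.0 + (a.(rec X. a.(a.b.b.0 + (a.X + (X + X))\{a})) + ((rec X. a.(a.b.b.0 + (a.X + (X + X))\{a})) + (rec X. a.(a.b.b.0 + (a.X + (X + X))\{a}))))\{a} ⊢ —a→ p2
  p2 = b.b.0 ⊢ —b→ p3
  p3 = b.0 ⊢ —b→ p4
  p4 = 0 ⊢ (no moves)
Reachable graph of Q (5 states):
  q0 = rec X. a.(a.b.b.0 + (a.X + (X + X))\{a}) ⊢ —a→ q1
  q1 = a.b.b.0 + (a.(rec X. a.(a.b.b.0 + (a.X + (X + X))\{a})) + ((rec X. a.(a.b.b.0 + (a.X + (X + X))\{a})) + (rec X. a.(a.b.b.0 + (a.X + (X + X))\{a}))))\{a} ⊢ —a→ q2
  q2 = b.b.0 ⊢ —b→ q3
  q3 = b.0 ⊢ —b→ q4
  q4 = 0 ⊢ (no moves)
Bisimilarity quotient blocks:
  B0 = {p0, q0}
  B1 = {p1, q1}
  B2 = {p2, q2}
  B3 = {p3, q3}
  B4 = {p4, q4}
p0 ∈ B0, q0 ∈ B0 → same block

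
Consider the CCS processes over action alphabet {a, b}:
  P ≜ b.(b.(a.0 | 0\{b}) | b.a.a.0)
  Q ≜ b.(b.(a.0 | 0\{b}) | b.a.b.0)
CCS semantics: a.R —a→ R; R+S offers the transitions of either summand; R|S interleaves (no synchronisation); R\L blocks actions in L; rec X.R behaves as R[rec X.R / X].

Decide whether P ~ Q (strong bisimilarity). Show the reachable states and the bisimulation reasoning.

Reachable graph of P (13 states):
  m0 = b.(b.(a.0 | 0\{b}) | b.a.a.0) → --b--▸ m1
  m1 = b.(a.0 | 0\{b}) | b.a.a.0 → --b--▸ m2, --b--▸ m3
  m2 = a.0 | 0\{b} | b.a.a.0 → --a--▸ m4, --b--▸ m5
  m3 = b.(a.0 | 0\{b}) | a.a.0 → --a--▸ m6, --b--▸ m5
  m4 = 0 | 0\{b} | b.a.a.0 → --b--▸ m7
  m5 = a.0 | 0\{b} | a.a.0 → --a--▸ m7, --a--▸ m8
  m6 = b.(a.0 | 0\{b}) | a.0 → --a--▸ m9, --b--▸ m8
  m7 = 0 | 0\{b} | a.a.0 → --a--▸ m10
  m8 = a.0 | 0\{b} | a.0 → --a--▸ m10, --a--▸ m11
  m9 = b.(a.0 | 0\{b}) | 0 → --b--▸ m11
  m10 = 0 | 0\{b} | a.0 → --a--▸ m12
  m11 = a.0 | 0\{b} | 0 → --a--▸ m12
  m12 = 0 | 0\{b} | 0 → ∅
Reachable graph of Q (13 states):
  n0 = b.(b.(a.0 | 0\{b}) | b.a.b.0) → --b--▸ n1
  n1 = b.(a.0 | 0\{b}) | b.a.b.0 → --b--▸ n2, --b--▸ n3
  n2 = a.0 | 0\{b} | b.a.b.0 → --a--▸ n4, --b--▸ n5
  n3 = b.(a.0 | 0\{b}) | a.b.0 → --a--▸ n6, --b--▸ n5
  n4 = 0 | 0\{b} | b.a.b.0 → --b--▸ n7
  n5 = a.0 | 0\{b} | a.b.0 → --a--▸ n7, --a--▸ n8
  n6 = b.(a.0 | 0\{b}) | b.0 → --b--▸ n8, --b--▸ n9
  n7 = 0 | 0\{b} | a.b.0 → --a--▸ n10
  n8 = a.0 | 0\{b} | b.0 → --a--▸ n10, --b--▸ n11
  n9 = b.(a.0 | 0\{b}) | 0 → --b--▸ n11
  n10 = 0 | 0\{b} | b.0 → --b--▸ n12
  n11 = a.0 | 0\{b} | 0 → --a--▸ n12
  n12 = 0 | 0\{b} | 0 → ∅
Coarsest stable partition (strong bisimilarity classes):
  B0 = {m0}
  B1 = {m1}
  B2 = {m2}
  B3 = {m5}
  B4 = {m7, m8}
  B5 = {m10, m11, n11}
  B6 = {m12, n12}
  B7 = {m4}
  B8 = {m3}
  B9 = {m6}
  B10 = {m9, n9}
  B11 = {n0}
  B12 = {n1}
  B13 = {n3}
  B14 = {n5}
  B15 = {n8}
  B16 = {n10}
  B17 = {n7}
  B18 = {n6}
  B19 = {n2}
  B20 = {n4}
m0 ∈ B0, n0 ∈ B11 → different blocks

not bisimilar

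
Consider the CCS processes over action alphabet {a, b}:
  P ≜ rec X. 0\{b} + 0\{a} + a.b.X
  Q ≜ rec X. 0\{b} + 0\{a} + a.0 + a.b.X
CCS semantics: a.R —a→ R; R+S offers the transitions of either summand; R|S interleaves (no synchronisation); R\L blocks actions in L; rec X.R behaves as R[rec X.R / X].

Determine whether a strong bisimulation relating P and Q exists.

not bisimilar

LTS(P): 2 reachable states
  m0 = rec X. 0\{b} + 0\{a} + a.b.X :: =a=> m1
  m1 = b.(rec X. 0\{b} + 0\{a} + a.b.X) :: =b=> m0
LTS(Q): 3 reachable states
  n0 = rec X. 0\{b} + 0\{a} + a.0 + a.b.X :: =a=> n1, =a=> n2
  n1 = 0 :: ∅
  n2 = b.(rec X. 0\{b} + 0\{a} + a.0 + a.b.X) :: =b=> n0
Partition-refinement fixed point:
  B0 = {m0}
  B1 = {m1}
  B2 = {n0}
  B3 = {n1}
  B4 = {n2}
m0 ∈ B0, n0 ∈ B2 → different blocks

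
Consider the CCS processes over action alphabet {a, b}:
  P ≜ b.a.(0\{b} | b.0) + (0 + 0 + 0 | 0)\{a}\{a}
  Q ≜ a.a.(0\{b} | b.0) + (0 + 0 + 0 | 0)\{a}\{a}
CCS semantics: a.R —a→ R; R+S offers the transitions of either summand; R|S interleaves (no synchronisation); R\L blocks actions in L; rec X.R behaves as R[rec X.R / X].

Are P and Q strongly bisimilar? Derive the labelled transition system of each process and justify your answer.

LTS(P): 4 reachable states
  p0 = b.a.(0\{b} | b.0) + (0 + 0 + 0 | 0)\{a}\{a} | ··b··> p1
  p1 = a.(0\{b} | b.0) | ··a··> p2
  p2 = 0\{b} | b.0 | ··b··> p3
  p3 = 0\{b} | 0 | (no moves)
LTS(Q): 4 reachable states
  q0 = a.a.(0\{b} | b.0) + (0 + 0 + 0 | 0)\{a}\{a} | ··a··> q1
  q1 = a.(0\{b} | b.0) | ··a··> q2
  q2 = 0\{b} | b.0 | ··b··> q3
  q3 = 0\{b} | 0 | (no moves)
Coarsest stable partition (strong bisimilarity classes):
  B0 = {p0}
  B1 = {p1, q1}
  B2 = {p2, q2}
  B3 = {p3, q3}
  B4 = {q0}
p0 ∈ B0, q0 ∈ B4 → different blocks

P ≁ Q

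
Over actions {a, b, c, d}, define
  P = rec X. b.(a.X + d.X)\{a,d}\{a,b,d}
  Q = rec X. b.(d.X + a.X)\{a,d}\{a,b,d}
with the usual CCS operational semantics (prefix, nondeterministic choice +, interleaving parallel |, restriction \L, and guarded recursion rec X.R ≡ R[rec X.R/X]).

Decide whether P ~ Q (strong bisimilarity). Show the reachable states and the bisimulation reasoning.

P's transition system — 2 states:
  s0 = rec X. b.(a.X + d.X)\{a,d}\{a,b,d} :: --b--▸ s1
  s1 = (a.(rec X. b.(a.X + d.X)\{a,d}\{a,b,d}) + d.(rec X. b.(a.X + d.X)\{a,d}\{a,b,d}))\{a,d}\{a,b,d} :: ∅
Q's transition system — 2 states:
  t0 = rec X. b.(d.X + a.X)\{a,d}\{a,b,d} :: --b--▸ t1
  t1 = (d.(rec X. b.(d.X + a.X)\{a,d}\{a,b,d}) + a.(rec X. b.(d.X + a.X)\{a,d}\{a,b,d}))\{a,d}\{a,b,d} :: ∅
Bisimilarity quotient blocks:
  B0 = {s0, t0}
  B1 = {s1, t1}
s0 ∈ B0, t0 ∈ B0 → same block

YES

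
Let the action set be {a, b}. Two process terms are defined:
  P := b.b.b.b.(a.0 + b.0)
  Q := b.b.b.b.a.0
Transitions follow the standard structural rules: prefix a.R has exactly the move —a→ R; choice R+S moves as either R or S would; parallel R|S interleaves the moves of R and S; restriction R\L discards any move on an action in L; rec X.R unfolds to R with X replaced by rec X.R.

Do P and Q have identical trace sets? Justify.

Reachable graph of P (6 states):
  m0 = b.b.b.b.(a.0 + b.0) ⊢ --b--▸ m1
  m1 = b.b.b.(a.0 + b.0) ⊢ --b--▸ m2
  m2 = b.b.(a.0 + b.0) ⊢ --b--▸ m3
  m3 = b.(a.0 + b.0) ⊢ --b--▸ m4
  m4 = a.0 + b.0 ⊢ --a--▸ m5, --b--▸ m5
  m5 = 0 ⊢ deadlocked
Reachable graph of Q (6 states):
  n0 = b.b.b.b.a.0 ⊢ --b--▸ n1
  n1 = b.b.b.a.0 ⊢ --b--▸ n2
  n2 = b.b.a.0 ⊢ --b--▸ n3
  n3 = b.a.0 ⊢ --b--▸ n4
  n4 = a.0 ⊢ --a--▸ n5
  n5 = 0 ⊢ deadlocked
Executing bbbbb from P (initial set {m0}):
  [1] b ⇒ {m1}
  [2] b ⇒ {m2}
  [3] b ⇒ {m3}
  [4] b ⇒ {m4}
  [5] b ⇒ {m5}
  — P admits the full trace.
Executing bbbbb from Q (initial set {n0}):
  [1] b ⇒ {n1}
  [2] b ⇒ {n2}
  [3] b ⇒ {n3}
  [4] b ⇒ {n4}
  [5] b ⇒ ∅ (Q stuck)

NO — witness ⟨bbbbb⟩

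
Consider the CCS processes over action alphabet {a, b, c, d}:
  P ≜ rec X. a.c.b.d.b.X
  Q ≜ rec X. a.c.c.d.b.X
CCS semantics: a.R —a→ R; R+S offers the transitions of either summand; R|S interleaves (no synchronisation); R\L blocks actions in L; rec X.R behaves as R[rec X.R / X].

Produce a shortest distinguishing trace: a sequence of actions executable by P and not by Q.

acb

Reachable graph of P (5 states):
  m0 = rec X. a.c.b.d.b.X :: -a-> m1
  m1 = c.b.d.b.(rec X. a.c.b.d.b.X) :: -c-> m2
  m2 = b.d.b.(rec X. a.c.b.d.b.X) :: -b-> m3
  m3 = d.b.(rec X. a.c.b.d.b.X) :: -d-> m4
  m4 = b.(rec X. a.c.b.d.b.X) :: -b-> m0
Reachable graph of Q (5 states):
  n0 = rec X. a.c.c.d.b.X :: -a-> n1
  n1 = c.c.d.b.(rec X. a.c.c.d.b.X) :: -c-> n2
  n2 = c.d.b.(rec X. a.c.c.d.b.X) :: -c-> n3
  n3 = d.b.(rec X. a.c.c.d.b.X) :: -d-> n4
  n4 = b.(rec X. a.c.c.d.b.X) :: -b-> n0
Trace ⟨acb⟩ through P, begin at {m0}:
  after a @ step 1: {m1}
  after c @ step 2: {m2}
  after b @ step 3: {m3}
  P completes σ.
Trace ⟨acb⟩ through Q, begin at {n0}:
  after a @ step 1: {n1}
  after c @ step 2: {n2}
  after b @ step 3: ∅  — Q cannot continue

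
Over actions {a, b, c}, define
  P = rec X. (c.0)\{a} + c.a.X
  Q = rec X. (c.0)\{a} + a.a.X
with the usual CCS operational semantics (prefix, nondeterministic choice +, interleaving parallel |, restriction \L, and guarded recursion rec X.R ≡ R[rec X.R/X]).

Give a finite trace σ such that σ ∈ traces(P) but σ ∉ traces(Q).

ca

LTS(P): 3 reachable states
  p0 = rec X. (c.0)\{a} + c.a.X | ··c··> p1, ··c··> p2
  p1 = 0\{a} | ∅
  p2 = a.(rec X. (c.0)\{a} + c.a.X) | ··a··> p0
LTS(Q): 3 reachable states
  q0 = rec X. (c.0)\{a} + a.a.X | ··a··> q1, ··c··> q2
  q1 = a.(rec X. (c.0)\{a} + a.a.X) | ··a··> q0
  q2 = 0\{a} | ∅
Run σ = ⟨ca⟩ on P: start {p0}
  [1] c ⇒ {p1, p2}
  [2] a ⇒ {p0}
  P completes σ.
Run σ = ⟨ca⟩ on Q: start {q0}
  [1] c ⇒ {q2}
  [2] a ⇒ ∅ (Q stuck)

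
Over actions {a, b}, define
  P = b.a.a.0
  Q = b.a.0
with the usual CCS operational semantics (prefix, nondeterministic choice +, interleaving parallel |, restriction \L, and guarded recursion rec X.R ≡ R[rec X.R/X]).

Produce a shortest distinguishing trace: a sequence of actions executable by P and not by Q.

LTS(P): 4 reachable states
  m0 = b.a.a.0 | --b--▸ m1
  m1 = a.a.0 | --a--▸ m2
  m2 = a.0 | --a--▸ m3
  m3 = 0 | stopped
LTS(Q): 3 reachable states
  n0 = b.a.0 | --b--▸ n1
  n1 = a.0 | --a--▸ n2
  n2 = 0 | stopped
Trace ⟨baa⟩ through P, begin at {m0}:
  [1] b ⇒ {m1}
  [2] a ⇒ {m2}
  [3] a ⇒ {m3}
  P completes σ.
Trace ⟨baa⟩ through Q, begin at {n0}:
  [1] b ⇒ {n1}
  [2] a ⇒ {n2}
  [3] a ⇒ no successor for Q

baa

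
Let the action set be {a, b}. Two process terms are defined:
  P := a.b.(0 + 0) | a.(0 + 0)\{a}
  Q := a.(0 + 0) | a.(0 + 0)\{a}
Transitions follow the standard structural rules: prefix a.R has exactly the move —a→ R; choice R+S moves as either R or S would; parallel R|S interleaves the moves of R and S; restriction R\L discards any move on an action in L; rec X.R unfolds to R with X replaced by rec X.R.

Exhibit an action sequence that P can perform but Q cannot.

LTS(P): 6 reachable states
  u0 = a.b.(0 + 0) | a.(0 + 0)\{a} ⊢ —a→ u1, —a→ u2
  u1 = a.b.(0 + 0) | (0 + 0)\{a} ⊢ —a→ u3
  u2 = b.(0 + 0) | a.(0 + 0)\{a} ⊢ —a→ u3, —b→ u4
  u3 = b.(0 + 0) | (0 + 0)\{a} ⊢ —b→ u5
  u4 = (0 + 0) | a.(0 + 0)\{a} ⊢ —a→ u5
  u5 = (0 + 0) | (0 + 0)\{a} ⊢ deadlocked
LTS(Q): 4 reachable states
  v0 = a.(0 + 0) | a.(0 + 0)\{a} ⊢ —a→ v1, —a→ v2
  v1 = (0 + 0) | a.(0 + 0)\{a} ⊢ —a→ v3
  v2 = a.(0 + 0) | (0 + 0)\{a} ⊢ —a→ v3
  v3 = (0 + 0) | (0 + 0)\{a} ⊢ deadlocked
Trace ⟨ab⟩ through P, begin at {u0}:
  [1] a ⇒ {u1, u2}
  [2] b ⇒ {u4}
  ✓ P
Trace ⟨ab⟩ through Q, begin at {v0}:
  [1] a ⇒ {v1, v2}
  [2] b ⇒ no successor for Q

ab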